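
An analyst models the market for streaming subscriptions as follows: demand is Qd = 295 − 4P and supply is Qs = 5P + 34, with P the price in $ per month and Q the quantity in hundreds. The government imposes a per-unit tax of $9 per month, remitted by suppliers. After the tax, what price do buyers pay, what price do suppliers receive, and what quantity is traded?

Before the tax: set 295 − 4P = 5P + 34 → P* = $29, Q* = 179.
With the tax collected from suppliers, supply shifts: Qs = 5(P − 9) + 34.
Solving gives Q = 159 with buyers paying $34 and suppliers receiving $25 (the $9 wedge).
The less price-elastic side of the market bears the larger share of a per-unit tax.

Buyers pay $34; suppliers receive $25; quantity = 159.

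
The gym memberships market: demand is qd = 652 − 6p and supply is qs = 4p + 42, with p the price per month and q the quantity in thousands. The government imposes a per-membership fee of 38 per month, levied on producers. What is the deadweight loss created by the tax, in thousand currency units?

Deadweight loss = 1732.8 thousand.

Before the tax: set 652 − 6p = 4p + 42 → p* = 61, q* = 286.
With the tax collected from producers, supply shifts: qs = 4(p − 38) + 42.
New equilibrium: consumers pay 76.2, producers receive 38.2, q = 194.8. (Wedge: pb − ps = 38.)
Quantity falls by |ΔQ| = |286 − 194.8| = 91.2.
DWL = ½ · t · |ΔQ| = ½ · 38 · 91.2 = 1732.8.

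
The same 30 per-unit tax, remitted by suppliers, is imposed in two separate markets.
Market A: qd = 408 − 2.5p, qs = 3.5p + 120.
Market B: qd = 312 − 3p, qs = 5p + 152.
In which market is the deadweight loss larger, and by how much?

Market A: pre-tax p* = 48, q* = 288; post-tax q = 244.25; deadweight loss = 656.25.
Market B: pre-tax p* = 20, q* = 252; post-tax q = 195.75; deadweight loss = 843.75.
Difference: 656.25 vs 843.75 → market B is larger by 187.5.

Market B, by 187.5.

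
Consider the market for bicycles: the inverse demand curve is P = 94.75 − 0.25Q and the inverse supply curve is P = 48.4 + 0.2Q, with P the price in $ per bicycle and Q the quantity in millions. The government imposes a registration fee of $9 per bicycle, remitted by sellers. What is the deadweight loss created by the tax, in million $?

Deadweight loss = $90 million.

Rewrite in direct form: Qd = 379 − 4P and Qs = 5P − 242.
Without the tax, 379 − 4P = 5P − 242 gives 9P = 621, so P* = $69 and Q* = 103.
With the tax collected from sellers, supply shifts: Qs = 5(P − 9) − 242.
New equilibrium: consumers pay $74, sellers receive $65, Q = 83. (Wedge: Pb − Ps = 9.)
Quantity falls by |ΔQ| = |103 − 83| = 20.
DWL = ½ · t · |ΔQ| = ½ · 9 · 20 = $90.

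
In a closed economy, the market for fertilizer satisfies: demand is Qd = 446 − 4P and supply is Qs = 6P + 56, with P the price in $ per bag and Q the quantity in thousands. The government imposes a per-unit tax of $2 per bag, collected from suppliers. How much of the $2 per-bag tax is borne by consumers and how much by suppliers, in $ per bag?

Before the tax: set 446 − 4P = 6P + 56 → P* = $39, Q* = 290.
With the tax collected from suppliers, supply shifts: Qs = 6(P − 2) + 56.
Solving gives Q = 285.2 with consumers paying $40.2 and suppliers receiving $38.2 (the $2 wedge).
Burden on consumers: $1.2; on suppliers: $0.8. (They sum to $2.)
The less price-elastic side of the market bears the larger share of a per-unit tax.

Consumers bear $1.2 per bag; suppliers bear $0.8 per bag.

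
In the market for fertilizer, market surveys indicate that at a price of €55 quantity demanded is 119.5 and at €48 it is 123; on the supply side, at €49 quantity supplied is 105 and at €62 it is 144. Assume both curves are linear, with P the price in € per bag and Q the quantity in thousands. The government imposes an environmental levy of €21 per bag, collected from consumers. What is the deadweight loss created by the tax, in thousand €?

Demand slope: (123 − 119.5)/(48 − 55) = -0.5, so Qd = 147 − 0.5P.
Supply slope: (144 − 105)/(62 − 49) = 3, so Qs = 3P − 42.
Without the tax, 147 − 0.5P = 3P − 42 gives 3.5P = 189, so P* = €54 and Q* = 120.
With the tax collected from consumers, demand (in seller-price terms) shifts: Qd = 147 − 0.5(P + 21).
Solving gives Q = 111 with consumers paying €72 and sellers receiving €51 (the €21 wedge).
Quantity falls by |ΔQ| = |120 − 111| = 9.
DWL = ½ · t · |ΔQ| = ½ · 21 · 9 = €94.5.

Deadweight loss = €94.5 thousand.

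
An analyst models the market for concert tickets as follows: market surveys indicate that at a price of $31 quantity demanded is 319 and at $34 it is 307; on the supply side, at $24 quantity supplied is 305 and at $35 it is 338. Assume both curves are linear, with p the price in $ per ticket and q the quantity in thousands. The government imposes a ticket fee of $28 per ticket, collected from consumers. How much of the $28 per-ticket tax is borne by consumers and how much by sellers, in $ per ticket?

Demand slope: (307 − 319)/(34 − 31) = -4, so qd = 443 − 4p.
Supply slope: (338 − 305)/(35 − 24) = 3, so qs = 3p + 233.
Before the tax: set 443 − 4p = 3p + 233 → p* = $30, q* = 323.
With the tax collected from consumers, demand (in seller-price terms) shifts: qd = 443 − 4(p + 28).
Solving gives q = 275 with consumers paying $42 and sellers receiving $14 (the $28 wedge).
Burden on consumers: $12; on sellers: $16. (They sum to $28.)
The less price-elastic side of the market bears the larger share of a per-unit tax.

Consumers bear $12 per ticket; sellers bear $16 per ticket.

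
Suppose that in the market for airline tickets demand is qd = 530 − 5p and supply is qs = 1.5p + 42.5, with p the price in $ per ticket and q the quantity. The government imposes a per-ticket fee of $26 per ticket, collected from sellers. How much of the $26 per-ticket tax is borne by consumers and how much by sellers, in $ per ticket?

Consumers bear $6 per ticket; sellers bear $20 per ticket.

Without the tax, 530 − 5p = 1.5p + 42.5 gives 6.5p = 487.5, so p* = $75 and q* = 155.
With the tax collected from sellers, supply shifts: qs = 1.5(p − 26) + 42.5.
New equilibrium: consumers pay $81, sellers receive $55, q = 125. (Wedge: pb − ps = 26.)
Burden on consumers: $6; on sellers: $20. (They sum to $26.)
The less price-elastic side of the market bears the larger share of a per-unit tax.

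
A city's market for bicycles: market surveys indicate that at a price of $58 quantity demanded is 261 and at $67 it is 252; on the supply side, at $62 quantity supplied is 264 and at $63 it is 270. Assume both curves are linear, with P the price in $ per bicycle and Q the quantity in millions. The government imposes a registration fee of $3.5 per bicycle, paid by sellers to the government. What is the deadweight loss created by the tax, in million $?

Demand slope: (252 − 261)/(67 − 58) = -1, so Qd = 319 − P.
Supply slope: (270 − 264)/(63 − 62) = 6, so Qs = 6P − 108.
Before the tax: set 319 − P = 6P − 108 → P* = $61, Q* = 258.
With the tax collected from sellers, supply shifts: Qs = 6(P − 3.5) − 108.
New equilibrium: consumers pay $64, sellers receive $60.5, Q = 255. (Wedge: Pb − Ps = 3.5.)
Quantity falls by |ΔQ| = |258 − 255| = 3.
DWL = ½ · t · |ΔQ| = ½ · 3.5 · 3 = $5.25.

Deadweight loss = $5.25 million.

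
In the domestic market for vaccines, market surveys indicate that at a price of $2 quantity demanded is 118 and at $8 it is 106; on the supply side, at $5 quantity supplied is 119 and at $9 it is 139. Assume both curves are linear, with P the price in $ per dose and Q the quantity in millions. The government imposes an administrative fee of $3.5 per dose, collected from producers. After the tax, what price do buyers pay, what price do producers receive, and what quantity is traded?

Buyers pay $6.5; producers receive $3; quantity = 109.

Demand slope: (106 − 118)/(8 − 2) = -2, so Qd = 122 − 2P.
Supply slope: (139 − 119)/(9 − 5) = 5, so Qs = 5P + 94.
Before the tax: set 122 − 2P = 5P + 94 → P* = $4, Q* = 114.
With the tax collected from producers, supply shifts: Qs = 5(P − 3.5) + 94.
Solving gives Q = 109 with buyers paying $6.5 and producers receiving $3 (the $3.5 wedge).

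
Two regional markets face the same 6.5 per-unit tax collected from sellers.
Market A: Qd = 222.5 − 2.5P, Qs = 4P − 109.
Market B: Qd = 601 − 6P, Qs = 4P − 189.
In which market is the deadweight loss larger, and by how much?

Market A: pre-tax P* = 51, Q* = 95; post-tax Q = 85; deadweight loss = 32.5.
Market B: pre-tax P* = 79, Q* = 127; post-tax Q = 111.4; deadweight loss = 50.7.
Difference: 32.5 vs 50.7 → market B is larger by 18.2.

Market B, by 18.2.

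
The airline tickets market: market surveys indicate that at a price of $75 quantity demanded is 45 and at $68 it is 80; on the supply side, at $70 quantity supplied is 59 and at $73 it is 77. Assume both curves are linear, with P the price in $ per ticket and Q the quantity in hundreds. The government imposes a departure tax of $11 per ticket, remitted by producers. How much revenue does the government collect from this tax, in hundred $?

Demand slope: (80 − 45)/(68 − 75) = -5, so Qd = 420 − 5P.
Supply slope: (77 − 59)/(73 − 70) = 6, so Qs = 6P − 361.
Without the tax, 420 − 5P = 6P − 361 gives 11P = 781, so P* = $71 and Q* = 65.
With the tax collected from producers, supply shifts: Qs = 6(P − 11) − 361.
New equilibrium: buyers pay $77, producers receive $66, Q = 35. (Wedge: Pb − Ps = 11.)
Revenue = t · Q = 11 · 35 = $385.

Tax revenue = $385 hundred.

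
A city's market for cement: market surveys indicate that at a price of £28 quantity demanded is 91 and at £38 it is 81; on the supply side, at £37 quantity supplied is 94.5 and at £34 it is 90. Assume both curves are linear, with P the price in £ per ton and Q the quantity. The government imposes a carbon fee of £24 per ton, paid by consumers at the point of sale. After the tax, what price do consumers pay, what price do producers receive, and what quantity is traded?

Consumers pay £46.4; producers receive £22.4; quantity = 72.6.

Demand slope: (81 − 91)/(38 − 28) = -1, so Qd = 119 − P.
Supply slope: (90 − 94.5)/(34 − 37) = 1.5, so Qs = 1.5P + 39.
Before the tax: set 119 − P = 1.5P + 39 → P* = £32, Q* = 87.
With the tax collected from consumers, demand (in seller-price terms) shifts: Qd = 119 − (P + 24).
Solving gives Q = 72.6 with consumers paying £46.4 and producers receiving £22.4 (the £24 wedge).
The less price-elastic side of the market bears the larger share of a per-unit tax.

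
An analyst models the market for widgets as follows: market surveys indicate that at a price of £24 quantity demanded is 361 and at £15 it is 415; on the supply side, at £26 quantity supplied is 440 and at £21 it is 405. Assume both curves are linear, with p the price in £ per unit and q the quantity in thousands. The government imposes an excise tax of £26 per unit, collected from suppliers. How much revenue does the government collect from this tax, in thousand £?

Demand slope: (415 − 361)/(15 − 24) = -6, so qd = 505 − 6p.
Supply slope: (405 − 440)/(21 − 26) = 7, so qs = 7p + 258.
Without the tax, 505 − 6p = 7p + 258 gives 13p = 247, so p* = £19 and q* = 391.
With the tax collected from suppliers, supply shifts: qs = 7(p − 26) + 258.
New equilibrium: consumers pay £33, suppliers receive £7, q = 307. (Wedge: pb − ps = 26.)
Revenue = t · Q = 26 · 307 = £7982.

Tax revenue = £7982 thousand.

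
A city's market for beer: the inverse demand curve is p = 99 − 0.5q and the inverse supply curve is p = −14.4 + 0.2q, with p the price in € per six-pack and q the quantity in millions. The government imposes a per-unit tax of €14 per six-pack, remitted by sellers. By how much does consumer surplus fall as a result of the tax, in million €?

Consumer surplus falls by €1520 million.

Inverting to q(p) form: qd = 198 − 2p; qs = 5p + 72.
Before the tax: set 198 − 2p = 5p + 72 → p* = €18, q* = 162.
With the tax collected from sellers, supply shifts: qs = 5(p − 14) + 72.
New equilibrium: consumers pay €28, sellers receive €14, q = 142. (Wedge: pb − ps = 14.)
ΔCS is the trapezoid between Q = 142 and Q = 162 of height €10: ½ · (162 + 142) · 10 = €1520.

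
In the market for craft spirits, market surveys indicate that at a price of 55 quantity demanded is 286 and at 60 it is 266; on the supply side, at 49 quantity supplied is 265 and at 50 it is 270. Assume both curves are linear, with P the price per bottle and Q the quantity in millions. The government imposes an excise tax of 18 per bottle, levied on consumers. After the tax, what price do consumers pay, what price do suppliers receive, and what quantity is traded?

Consumers pay 64; suppliers receive 46; quantity = 250.

Demand slope: (266 − 286)/(60 − 55) = -4, so Qd = 506 − 4P.
Supply slope: (270 − 265)/(50 − 49) = 5, so Qs = 5P + 20.
Without the tax, 506 − 4P = 5P + 20 gives 9P = 486, so P* = 54 and Q* = 290.
With the tax collected from consumers, demand (in seller-price terms) shifts: Qd = 506 − 4(P + 18).
New equilibrium: consumers pay 64, suppliers receive 46, Q = 250. (Wedge: Pb − Ps = 18.)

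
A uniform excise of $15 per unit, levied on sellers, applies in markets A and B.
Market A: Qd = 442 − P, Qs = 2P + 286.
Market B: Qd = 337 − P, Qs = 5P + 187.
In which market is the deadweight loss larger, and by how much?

Market A: pre-tax P* = $52, Q* = 390; post-tax Q = 380; deadweight loss = $75.
Market B: pre-tax P* = $25, Q* = 312; post-tax Q = 299.5; deadweight loss = $93.75.
Difference: $75 vs $93.75 → market B is larger by $18.75.

Market B, by $18.75.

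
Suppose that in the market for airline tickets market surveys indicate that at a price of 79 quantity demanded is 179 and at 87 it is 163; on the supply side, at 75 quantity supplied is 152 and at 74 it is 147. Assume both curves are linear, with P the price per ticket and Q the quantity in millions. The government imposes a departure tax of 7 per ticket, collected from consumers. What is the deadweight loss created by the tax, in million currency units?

Deadweight loss = 35 million.

Demand slope: (163 − 179)/(87 − 79) = -2, so Qd = 337 − 2P.
Supply slope: (147 − 152)/(74 − 75) = 5, so Qs = 5P − 223.
Before the tax: set 337 − 2P = 5P − 223 → P* = 80, Q* = 177.
With the tax collected from consumers, demand (in seller-price terms) shifts: Qd = 337 − 2(P + 7).
Solving gives Q = 167 with consumers paying 85 and suppliers receiving 78 (the 7 wedge).
Quantity falls by |ΔQ| = |177 − 167| = 10.
DWL = ½ · t · |ΔQ| = ½ · 7 · 10 = 35.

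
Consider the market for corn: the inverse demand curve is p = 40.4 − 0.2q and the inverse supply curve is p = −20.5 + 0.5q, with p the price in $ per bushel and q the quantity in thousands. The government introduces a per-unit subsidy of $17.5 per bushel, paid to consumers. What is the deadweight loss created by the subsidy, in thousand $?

Rewrite in direct form: qd = 202 − 5p and qs = 2p + 41.
Before the subsidy: set 202 − 5p = 2p + 41 → p* = $23, q* = 87.
With a per-unit subsidy paid to consumers, each effectively pays p − 17.5, so demand becomes qd = 202 − 5(p − 17.5).
Solving gives q = 112 with consumers paying $18 and suppliers receiving $35.5 (the $17.5 wedge).
Quantity rises by |ΔQ| = |87 − 112| = 25.
DWL = ½ · t · |ΔQ| = ½ · 17.5 · 25 = $218.75.

Deadweight loss = $218.75 thousand.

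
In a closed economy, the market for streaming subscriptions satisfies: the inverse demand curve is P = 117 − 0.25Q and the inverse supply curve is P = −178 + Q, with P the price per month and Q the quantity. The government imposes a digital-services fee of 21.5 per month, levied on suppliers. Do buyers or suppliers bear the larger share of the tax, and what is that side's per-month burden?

Inverting to Q(P) form: Qd = 468 − 4P; Qs = P + 178.
Before the tax: set 468 − 4P = P + 178 → P* = 58, Q* = 236.
With the tax collected from suppliers, supply shifts: Qs = (P − 21.5) + 178.
New equilibrium: buyers pay 62.3, suppliers receive 40.8, Q = 218.8. (Wedge: Pb − Ps = 21.5.)
Per-month burden: buyers 4.3, suppliers 17.2.
Suppliers take the larger share because supply is less price-elastic here (demand slope 4 vs supply slope 1).

Suppliers bear the larger share: 17.2 per month.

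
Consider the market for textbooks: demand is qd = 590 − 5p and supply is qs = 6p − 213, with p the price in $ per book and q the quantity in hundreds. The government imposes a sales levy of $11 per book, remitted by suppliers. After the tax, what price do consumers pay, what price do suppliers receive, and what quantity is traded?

Consumers pay $79; suppliers receive $68; quantity = 195.

Without the tax, 590 − 5p = 6p − 213 gives 11p = 803, so p* = $73 and q* = 225.
With the tax collected from suppliers, supply shifts: qs = 6(p − 11) − 213.
New equilibrium: consumers pay $79, suppliers receive $68, q = 195. (Wedge: pb − ps = 11.)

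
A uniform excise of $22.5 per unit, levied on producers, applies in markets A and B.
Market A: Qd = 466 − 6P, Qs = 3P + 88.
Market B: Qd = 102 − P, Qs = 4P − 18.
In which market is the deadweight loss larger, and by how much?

Market A: pre-tax P* = $42, Q* = 214; post-tax Q = 169; deadweight loss = $506.25.
Market B: pre-tax P* = $24, Q* = 78; post-tax Q = 60; deadweight loss = $202.5.
Difference: $506.25 vs $202.5 → market A is larger by $303.75.

Market A, by $303.75.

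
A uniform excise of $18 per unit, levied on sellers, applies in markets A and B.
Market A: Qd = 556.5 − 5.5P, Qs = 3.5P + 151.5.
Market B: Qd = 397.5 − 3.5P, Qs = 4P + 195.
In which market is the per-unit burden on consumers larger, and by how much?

Market A: pre-tax P* = $45, Q* = 309; post-tax Q = 270.5; per-unit burden on consumers = $7.
Market B: pre-tax P* = $27, Q* = 303; post-tax Q = 269.4; per-unit burden on consumers = $9.6.
Difference: $7 vs $9.6 → market B is larger by $2.6.

Market B, by $2.6.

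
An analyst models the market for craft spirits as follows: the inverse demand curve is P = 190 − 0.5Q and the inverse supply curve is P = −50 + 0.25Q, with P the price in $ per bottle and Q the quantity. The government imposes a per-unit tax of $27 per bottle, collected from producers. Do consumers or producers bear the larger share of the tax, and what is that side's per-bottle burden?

Inverting to Q(P) form: Qd = 380 − 2P; Qs = 4P + 200.
Before the tax: set 380 − 2P = 4P + 200 → P* = $30, Q* = 320.
With the tax collected from producers, supply shifts: Qs = 4(P − 27) + 200.
New equilibrium: consumers pay $48, producers receive $21, Q = 284. (Wedge: Pb − Ps = 27.)
Per-bottle burden: consumers $18, producers $9.
Consumers take the larger share because demand is less price-elastic here (demand slope 2 vs supply slope 4).

Consumers bear the larger share: $18 per bottle.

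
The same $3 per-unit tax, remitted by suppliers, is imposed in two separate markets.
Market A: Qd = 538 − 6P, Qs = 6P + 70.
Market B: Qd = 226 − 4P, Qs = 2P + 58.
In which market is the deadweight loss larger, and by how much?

Market A, by $7.5.

Market A: pre-tax P* = $39, Q* = 304; post-tax Q = 295; deadweight loss = $13.5.
Market B: pre-tax P* = $28, Q* = 114; post-tax Q = 110; deadweight loss = $6.
Difference: $13.5 vs $6 → market A is larger by $7.5.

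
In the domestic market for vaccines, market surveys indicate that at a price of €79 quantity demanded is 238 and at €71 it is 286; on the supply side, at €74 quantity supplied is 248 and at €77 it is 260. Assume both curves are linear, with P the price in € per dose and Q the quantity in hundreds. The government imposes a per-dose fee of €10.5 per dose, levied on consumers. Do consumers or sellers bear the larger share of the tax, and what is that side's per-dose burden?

Demand slope: (286 − 238)/(71 − 79) = -6, so Qd = 712 − 6P.
Supply slope: (260 − 248)/(77 − 74) = 4, so Qs = 4P − 48.
Before the tax: set 712 − 6P = 4P − 48 → P* = €76, Q* = 256.
With the tax collected from consumers, demand (in seller-price terms) shifts: Qd = 712 − 6(P + 10.5).
New equilibrium: consumers pay €80.2, sellers receive €69.7, Q = 230.8. (Wedge: Pb − Ps = 10.5.)
Per-dose burden: consumers €4.2, sellers €6.3.
Sellers take the larger share because supply is less price-elastic here (demand slope 6 vs supply slope 4).
The less price-elastic side of the market bears the larger share of a per-unit tax.

Sellers bear the larger share: €6.3 per dose.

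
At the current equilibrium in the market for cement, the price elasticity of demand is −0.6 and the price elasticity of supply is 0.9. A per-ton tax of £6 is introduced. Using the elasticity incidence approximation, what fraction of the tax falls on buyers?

Incidence ratio: buyers' share ≈ εs / (εs + |εd|) = 0.9 / (0.9 + 0.6) = 0.6.
Supply is the more elastic side, so buyers bear the larger share.

Buyers' share ≈ 0.6.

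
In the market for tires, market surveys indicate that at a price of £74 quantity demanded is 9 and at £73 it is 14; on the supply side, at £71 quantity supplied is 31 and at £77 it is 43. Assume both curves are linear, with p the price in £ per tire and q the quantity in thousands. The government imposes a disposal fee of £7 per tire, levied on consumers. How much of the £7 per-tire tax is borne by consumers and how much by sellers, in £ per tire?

Consumers bear £2 per tire; sellers bear £5 per tire.

Demand slope: (14 − 9)/(73 − 74) = -5, so qd = 379 − 5p.
Supply slope: (43 − 31)/(77 − 71) = 2, so qs = 2p − 111.
Without the tax, 379 − 5p = 2p − 111 gives 7p = 490, so p* = £70 and q* = 29.
With the tax collected from consumers, demand (in seller-price terms) shifts: qd = 379 − 5(p + 7).
New equilibrium: consumers pay £72, sellers receive £65, q = 19. (Wedge: pb − ps = 7.)
Burden on consumers: £2; on sellers: £5. (They sum to £7.)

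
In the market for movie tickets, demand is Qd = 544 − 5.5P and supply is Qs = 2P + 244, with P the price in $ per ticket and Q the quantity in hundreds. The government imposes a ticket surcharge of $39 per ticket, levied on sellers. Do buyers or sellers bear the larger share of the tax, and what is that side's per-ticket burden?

Sellers bear the larger share: $28.6 per ticket.

Before the tax: set 544 − 5.5P = 2P + 244 → P* = $40, Q* = 324.
With the tax collected from sellers, supply shifts: Qs = 2(P − 39) + 244.
New equilibrium: buyers pay $50.4, sellers receive $11.4, Q = 266.8. (Wedge: Pb − Ps = 39.)
Per-ticket burden: buyers $10.4, sellers $28.6.
Sellers take the larger share because supply is less price-elastic here (demand slope 5.5 vs supply slope 2).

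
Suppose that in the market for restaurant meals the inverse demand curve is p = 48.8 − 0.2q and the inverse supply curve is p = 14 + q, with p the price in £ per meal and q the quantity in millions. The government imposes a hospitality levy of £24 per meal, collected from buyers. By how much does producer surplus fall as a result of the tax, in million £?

Producer surplus falls by £380 million.

Rewrite in direct form: qd = 244 − 5p and qs = p − 14.
Before the tax: set 244 − 5p = p − 14 → p* = £43, q* = 29.
With the tax collected from buyers, demand (in seller-price terms) shifts: qd = 244 − 5(p + 24).
New equilibrium: buyers pay £47, producers receive £23, q = 9. (Wedge: pb − ps = 24.)
ΔPS is the trapezoid between Q = 9 and Q = 29 of height £20: ½ · (29 + 9) · 20 = £380.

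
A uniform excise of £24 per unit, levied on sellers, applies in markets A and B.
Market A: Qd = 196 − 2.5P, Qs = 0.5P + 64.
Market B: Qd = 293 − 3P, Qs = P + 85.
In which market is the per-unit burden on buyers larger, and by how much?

Market A: pre-tax P* = £44, Q* = 86; post-tax Q = 76; per-unit burden on buyers = £4.
Market B: pre-tax P* = £52, Q* = 137; post-tax Q = 119; per-unit burden on buyers = £6.
Difference: £4 vs £6 → market B is larger by £2.

Market B, by £2.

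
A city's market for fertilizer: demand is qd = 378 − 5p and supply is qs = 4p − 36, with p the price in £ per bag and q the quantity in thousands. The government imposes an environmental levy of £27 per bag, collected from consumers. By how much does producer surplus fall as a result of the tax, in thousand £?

Before the tax: set 378 − 5p = 4p − 36 → p* = £46, q* = 148.
With the tax collected from consumers, demand (in seller-price terms) shifts: qd = 378 − 5(p + 27).
New equilibrium: consumers pay £58, sellers receive £31, q = 88. (Wedge: pb − ps = 27.)
ΔPS is the trapezoid between Q = 88 and Q = 148 of height £15: ½ · (148 + 88) · 15 = £1770.

Producer surplus falls by £1770 thousand.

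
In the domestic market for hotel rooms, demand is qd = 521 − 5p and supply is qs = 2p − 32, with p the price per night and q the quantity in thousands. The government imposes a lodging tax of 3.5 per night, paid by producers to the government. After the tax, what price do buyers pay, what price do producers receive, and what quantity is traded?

Without the tax, 521 − 5p = 2p − 32 gives 7p = 553, so p* = 79 and q* = 126.
With the tax collected from producers, supply shifts: qs = 2(p − 3.5) − 32.
Solving gives q = 121 with buyers paying 80 and producers receiving 76.5 (the 3.5 wedge).
The less price-elastic side of the market bears the larger share of a per-unit tax.

Buyers pay 80; producers receive 76.5; quantity = 121.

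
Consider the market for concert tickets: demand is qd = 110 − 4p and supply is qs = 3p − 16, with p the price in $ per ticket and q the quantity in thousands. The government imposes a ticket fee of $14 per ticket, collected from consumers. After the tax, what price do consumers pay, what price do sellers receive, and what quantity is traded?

Consumers pay $24; sellers receive $10; quantity = 14.

Without the tax, 110 − 4p = 3p − 16 gives 7p = 126, so p* = $18 and q* = 38.
With the tax collected from consumers, demand (in seller-price terms) shifts: qd = 110 − 4(p + 14).
Solving gives q = 14 with consumers paying $24 and sellers receiving $10 (the $14 wedge).
The less price-elastic side of the market bears the larger share of a per-unit tax.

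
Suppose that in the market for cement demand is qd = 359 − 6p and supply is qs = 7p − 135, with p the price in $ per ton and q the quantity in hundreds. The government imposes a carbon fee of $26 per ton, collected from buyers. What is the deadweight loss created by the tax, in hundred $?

Without the tax, 359 − 6p = 7p − 135 gives 13p = 494, so p* = $38 and q* = 131.
With the tax collected from buyers, demand (in seller-price terms) shifts: qd = 359 − 6(p + 26).
New equilibrium: buyers pay $52, suppliers receive $26, q = 47. (Wedge: pb − ps = 26.)
Quantity falls by |ΔQ| = |131 − 47| = 84.
DWL = ½ · t · |ΔQ| = ½ · 26 · 84 = $1092.

Deadweight loss = $1092 hundred.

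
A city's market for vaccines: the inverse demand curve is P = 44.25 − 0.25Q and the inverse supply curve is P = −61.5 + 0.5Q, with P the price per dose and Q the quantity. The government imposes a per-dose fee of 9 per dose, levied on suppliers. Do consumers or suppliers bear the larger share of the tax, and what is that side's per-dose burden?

Suppliers bear the larger share: 6 per dose.

Rewrite in direct form: Qd = 177 − 4P and Qs = 2P + 123.
Before the tax: set 177 − 4P = 2P + 123 → P* = 9, Q* = 141.
With the tax collected from suppliers, supply shifts: Qs = 2(P − 9) + 123.
New equilibrium: consumers pay 12, suppliers receive 3, Q = 129. (Wedge: Pb − Ps = 9.)
Per-dose burden: consumers 3, suppliers 6.
Suppliers take the larger share because supply is less price-elastic here (demand slope 4 vs supply slope 2).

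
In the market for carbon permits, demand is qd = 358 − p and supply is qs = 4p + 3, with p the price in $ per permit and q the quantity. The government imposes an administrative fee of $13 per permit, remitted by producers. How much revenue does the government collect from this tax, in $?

Tax revenue = $3595.8.

Before the tax: set 358 − p = 4p + 3 → p* = $71, q* = 287.
With the tax collected from producers, supply shifts: qs = 4(p − 13) + 3.
New equilibrium: buyers pay $81.4, producers receive $68.4, q = 276.6. (Wedge: pb − ps = 13.)
Revenue = t · Q = 13 · 276.6 = $3595.8.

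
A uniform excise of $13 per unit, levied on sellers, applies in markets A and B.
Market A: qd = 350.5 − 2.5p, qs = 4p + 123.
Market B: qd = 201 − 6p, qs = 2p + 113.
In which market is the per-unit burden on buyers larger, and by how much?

Market A, by $4.75.

Market A: pre-tax p* = $35, q* = 263; post-tax q = 243; per-unit burden on buyers = $8.
Market B: pre-tax p* = $11, q* = 135; post-tax q = 115.5; per-unit burden on buyers = $3.25.
Difference: $8 vs $3.25 → market A is larger by $4.75.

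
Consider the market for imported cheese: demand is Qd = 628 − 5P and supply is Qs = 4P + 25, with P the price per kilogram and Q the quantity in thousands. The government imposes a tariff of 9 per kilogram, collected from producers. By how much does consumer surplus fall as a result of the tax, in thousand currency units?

Before the tax: set 628 − 5P = 4P + 25 → P* = 67, Q* = 293.
With the tax collected from producers, supply shifts: Qs = 4(P − 9) + 25.
Solving gives Q = 273 with buyers paying 71 and producers receiving 62 (the 9 wedge).
ΔCS is the trapezoid between Q = 273 and Q = 293 of height 4: ½ · (293 + 273) · 4 = 1132.

Consumer surplus falls by 1132 thousand.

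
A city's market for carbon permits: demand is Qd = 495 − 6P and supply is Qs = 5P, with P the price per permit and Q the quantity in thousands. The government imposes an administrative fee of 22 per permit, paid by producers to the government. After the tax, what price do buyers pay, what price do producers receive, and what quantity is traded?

Buyers pay 55; producers receive 33; quantity = 165.

Without the tax, 495 − 6P = 5P gives 11P = 495, so P* = 45 and Q* = 225.
With the tax collected from producers, supply shifts: Qs = 5(P − 22).
New equilibrium: buyers pay 55, producers receive 33, Q = 165. (Wedge: Pb − Ps = 22.)
The less price-elastic side of the market bears the larger share of a per-unit tax.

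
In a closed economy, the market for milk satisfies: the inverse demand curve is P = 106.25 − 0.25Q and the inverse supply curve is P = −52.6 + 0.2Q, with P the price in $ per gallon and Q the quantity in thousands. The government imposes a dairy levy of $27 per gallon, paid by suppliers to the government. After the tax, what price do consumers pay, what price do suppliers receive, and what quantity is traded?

Consumers pay $33; suppliers receive $6; quantity = 293.

Inverting to Q(P) form: Qd = 425 − 4P; Qs = 5P + 263.
Without the tax, 425 − 4P = 5P + 263 gives 9P = 162, so P* = $18 and Q* = 353.
With the tax collected from suppliers, supply shifts: Qs = 5(P − 27) + 263.
New equilibrium: consumers pay $33, suppliers receive $6, Q = 293. (Wedge: Pb − Ps = 27.)
The less price-elastic side of the market bears the larger share of a per-unit tax.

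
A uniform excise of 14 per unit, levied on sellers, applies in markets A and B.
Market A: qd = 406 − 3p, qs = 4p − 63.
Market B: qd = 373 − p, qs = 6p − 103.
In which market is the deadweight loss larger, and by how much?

Market A, by 84.

Market A: pre-tax p* = 67, q* = 205; post-tax q = 181; deadweight loss = 168.
Market B: pre-tax p* = 68, q* = 305; post-tax q = 293; deadweight loss = 84.
Difference: 168 vs 84 → market A is larger by 84.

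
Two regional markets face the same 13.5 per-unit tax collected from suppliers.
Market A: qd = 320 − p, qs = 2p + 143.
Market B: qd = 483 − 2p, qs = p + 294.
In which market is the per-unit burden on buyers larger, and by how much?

Market A: pre-tax p* = 59, q* = 261; post-tax q = 252; per-unit burden on buyers = 9.
Market B: pre-tax p* = 63, q* = 357; post-tax q = 348; per-unit burden on buyers = 4.5.
Difference: 9 vs 4.5 → market A is larger by 4.5.

Market A, by 4.5.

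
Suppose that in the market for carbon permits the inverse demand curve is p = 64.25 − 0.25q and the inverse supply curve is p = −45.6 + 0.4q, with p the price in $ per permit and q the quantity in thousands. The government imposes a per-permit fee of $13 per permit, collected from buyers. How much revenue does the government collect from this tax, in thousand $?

Tax revenue = $1937 thousand.

Rewrite in direct form: qd = 257 − 4p and qs = 2.5p + 114.
Before the tax: set 257 − 4p = 2.5p + 114 → p* = $22, q* = 169.
With the tax collected from buyers, demand (in seller-price terms) shifts: qd = 257 − 4(p + 13).
New equilibrium: buyers pay $27, producers receive $14, q = 149. (Wedge: pb − ps = 13.)
Revenue = t · Q = 13 · 149 = $1937.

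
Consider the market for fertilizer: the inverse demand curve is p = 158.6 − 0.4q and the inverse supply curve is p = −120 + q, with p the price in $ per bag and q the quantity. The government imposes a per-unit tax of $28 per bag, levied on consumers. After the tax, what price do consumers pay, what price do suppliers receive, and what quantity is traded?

Rewrite in direct form: qd = 396.5 − 2.5p and qs = p + 120.
Without the tax, 396.5 − 2.5p = p + 120 gives 3.5p = 276.5, so p* = $79 and q* = 199.
With the tax collected from consumers, demand (in seller-price terms) shifts: qd = 396.5 − 2.5(p + 28).
New equilibrium: consumers pay $87, suppliers receive $59, q = 179. (Wedge: pb − ps = 28.)

Consumers pay $87; suppliers receive $59; quantity = 179.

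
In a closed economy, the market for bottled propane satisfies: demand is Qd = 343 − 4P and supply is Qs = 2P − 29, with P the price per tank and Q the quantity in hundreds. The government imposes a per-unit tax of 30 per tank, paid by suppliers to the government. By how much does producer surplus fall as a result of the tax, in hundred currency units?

Without the tax, 343 − 4P = 2P − 29 gives 6P = 372, so P* = 62 and Q* = 95.
With the tax collected from suppliers, supply shifts: Qs = 2(P − 30) − 29.
New equilibrium: buyers pay 72, suppliers receive 42, Q = 55. (Wedge: Pb − Ps = 30.)
ΔPS is the trapezoid between Q = 55 and Q = 95 of height 20: ½ · (95 + 55) · 20 = 1500.

Producer surplus falls by 1500 hundred.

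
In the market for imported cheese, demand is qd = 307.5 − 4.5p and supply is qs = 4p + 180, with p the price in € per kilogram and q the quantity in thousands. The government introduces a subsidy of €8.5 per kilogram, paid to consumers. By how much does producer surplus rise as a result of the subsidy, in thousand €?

Producer surplus rises by €1120.5 thousand.

Before the subsidy: set 307.5 − 4.5p = 4p + 180 → p* = €15, q* = 240.
With a per-unit subsidy paid to consumers, each effectively pays p − 8.5, so demand becomes qd = 307.5 − 4.5(p − 8.5).
Solving gives q = 258 with consumers paying €11 and producers receiving €19.5 (the €8.5 wedge).
ΔPS is the trapezoid between Q = 258 and Q = 240 of height €4.5: ½ · (240 + 258) · 4.5 = €1120.5.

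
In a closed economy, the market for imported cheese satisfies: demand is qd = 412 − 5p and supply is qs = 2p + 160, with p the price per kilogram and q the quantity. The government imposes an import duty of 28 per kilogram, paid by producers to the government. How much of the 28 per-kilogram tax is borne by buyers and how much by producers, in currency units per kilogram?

Buyers bear 8 per kilogram; producers bear 20 per kilogram.

Without the tax, 412 − 5p = 2p + 160 gives 7p = 252, so p* = 36 and q* = 232.
With the tax collected from producers, supply shifts: qs = 2(p − 28) + 160.
Solving gives q = 192 with buyers paying 44 and producers receiving 16 (the 28 wedge).
Burden on buyers: 8; on producers: 20. (They sum to 28.)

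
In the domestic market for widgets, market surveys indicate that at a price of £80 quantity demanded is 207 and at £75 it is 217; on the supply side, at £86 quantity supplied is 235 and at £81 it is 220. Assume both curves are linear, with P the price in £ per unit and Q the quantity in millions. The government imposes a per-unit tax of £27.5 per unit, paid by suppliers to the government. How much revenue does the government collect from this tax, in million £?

Demand slope: (217 − 207)/(75 − 80) = -2, so Qd = 367 − 2P.
Supply slope: (220 − 235)/(81 − 86) = 3, so Qs = 3P − 23.
Without the tax, 367 − 2P = 3P − 23 gives 5P = 390, so P* = £78 and Q* = 211.
With the tax collected from suppliers, supply shifts: Qs = 3(P − 27.5) − 23.
Solving gives Q = 178 with consumers paying £94.5 and suppliers receiving £67 (the £27.5 wedge).
Revenue = t · Q = 27.5 · 178 = £4895.

Tax revenue = £4895 million.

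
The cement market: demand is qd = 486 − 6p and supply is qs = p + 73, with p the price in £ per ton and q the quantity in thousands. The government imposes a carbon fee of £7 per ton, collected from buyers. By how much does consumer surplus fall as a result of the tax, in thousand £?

Before the tax: set 486 − 6p = p + 73 → p* = £59, q* = 132.
With the tax collected from buyers, demand (in seller-price terms) shifts: qd = 486 − 6(p + 7).
Solving gives q = 126 with buyers paying £60 and producers receiving £53 (the £7 wedge).
ΔCS is the trapezoid between Q = 126 and Q = 132 of height £1: ½ · (132 + 126) · 1 = £129.

Consumer surplus falls by £129 thousand.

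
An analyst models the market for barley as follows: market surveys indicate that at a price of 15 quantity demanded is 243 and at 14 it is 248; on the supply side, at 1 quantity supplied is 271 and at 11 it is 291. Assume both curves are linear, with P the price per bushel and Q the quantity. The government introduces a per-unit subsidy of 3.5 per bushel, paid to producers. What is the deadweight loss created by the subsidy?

Deadweight loss = 8.75.

Demand slope: (248 − 243)/(14 − 15) = -5, so Qd = 318 − 5P.
Supply slope: (291 − 271)/(11 − 1) = 2, so Qs = 2P + 269.
Without the subsidy, 318 − 5P = 2P + 269 gives 7P = 49, so P* = 7 and Q* = 283.
With a per-unit subsidy paid to producers, each receives P + 3.5 per unit sold, so supply becomes Qs = 2(P + 3.5) + 269.
Solving gives Q = 288 with consumers paying 6 and producers receiving 9.5 (the 3.5 wedge).
Quantity rises by |ΔQ| = |283 − 288| = 5.
DWL = ½ · t · |ΔQ| = ½ · 3.5 · 5 = 8.75.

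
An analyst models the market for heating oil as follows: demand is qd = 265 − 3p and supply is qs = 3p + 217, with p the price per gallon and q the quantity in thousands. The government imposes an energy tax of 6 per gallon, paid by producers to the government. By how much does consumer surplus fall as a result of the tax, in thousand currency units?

Before the tax: set 265 − 3p = 3p + 217 → p* = 8, q* = 241.
With the tax collected from producers, supply shifts: qs = 3(p − 6) + 217.
Solving gives q = 232 with buyers paying 11 and producers receiving 5 (the 6 wedge).
ΔCS is the trapezoid between Q = 232 and Q = 241 of height 3: ½ · (241 + 232) · 3 = 709.5.

Consumer surplus falls by 709.5 thousand.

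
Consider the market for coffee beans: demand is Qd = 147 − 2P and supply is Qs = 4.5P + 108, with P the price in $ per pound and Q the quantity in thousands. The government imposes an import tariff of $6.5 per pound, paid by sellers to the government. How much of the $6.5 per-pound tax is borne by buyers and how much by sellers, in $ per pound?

Buyers bear $4.5 per pound; sellers bear $2 per pound.

Before the tax: set 147 − 2P = 4.5P + 108 → P* = $6, Q* = 135.
With the tax collected from sellers, supply shifts: Qs = 4.5(P − 6.5) + 108.
Solving gives Q = 126 with buyers paying $10.5 and sellers receiving $4 (the $6.5 wedge).
Burden on buyers: $4.5; on sellers: $2. (They sum to $6.5.)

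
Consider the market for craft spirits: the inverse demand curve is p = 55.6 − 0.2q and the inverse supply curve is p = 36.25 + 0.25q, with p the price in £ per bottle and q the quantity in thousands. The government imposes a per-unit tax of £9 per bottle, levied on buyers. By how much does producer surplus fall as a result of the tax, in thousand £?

Rewrite in direct form: qd = 278 − 5p and qs = 4p − 145.
Before the tax: set 278 − 5p = 4p − 145 → p* = £47, q* = 43.
With the tax collected from buyers, demand (in seller-price terms) shifts: qd = 278 − 5(p + 9).
New equilibrium: buyers pay £51, sellers receive £42, q = 23. (Wedge: pb − ps = 9.)
ΔPS is the trapezoid between Q = 23 and Q = 43 of height £5: ½ · (43 + 23) · 5 = £165.

Producer surplus falls by £165 thousand.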